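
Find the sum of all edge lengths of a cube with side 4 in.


Shape: cube
Side s = 4 in
A cube has 12 edges, all equal.
Formula: total edge length = 12 * s
Total = 12 * 4
Total = 48
48 in


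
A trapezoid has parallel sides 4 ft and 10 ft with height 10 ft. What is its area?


Shape: trapezoid
Parallel sides a = 4 ft, b = 10 ft; Height h = 10 ft
Formula: A = (a + b) * h / 2
a + b = 4 + 10 = 14
A = 14 * 10 / 2
A = 140 / 2
A = 70
70 ft^2


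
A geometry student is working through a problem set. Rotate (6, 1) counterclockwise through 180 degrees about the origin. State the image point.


Transformation: rotation about the origin
Original point: (6, 1)
Rule for 180 deg: (x, y) -> (-x, -y)
Apply: (6, 1) -> (-6, -1)
(-6, -1)


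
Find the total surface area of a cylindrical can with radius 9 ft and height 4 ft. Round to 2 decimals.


Shape: closed cylinder
Radius r = 9 ft, Height h = 4 ft
Formula: SA = 2*pi*r^2 + 2*pi*r*h = 2*pi*r*(r + h)
r + h = 13
2 * r * (r + h) = 2 * 9 * 13 = 234
SA = 234 * pi
SA = 735.13
735.13 ft^2


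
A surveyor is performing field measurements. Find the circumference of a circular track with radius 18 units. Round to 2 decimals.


Shape: circle
Radius r = 18 units
Formula: C = 2 * pi * r
C = 2 * pi * 18
C = 36 * pi
C = 113.1
113.1 units


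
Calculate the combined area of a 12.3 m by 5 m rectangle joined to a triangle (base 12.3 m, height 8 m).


Composite shape: rectangle + triangle
Rectangle area = 12.3 * 5 = 61.5
Triangle area = 0.5 * 12.3 * 8 = 49.2
Total = 61.5 + 49.2
Total = 110.7
110.7 m^2


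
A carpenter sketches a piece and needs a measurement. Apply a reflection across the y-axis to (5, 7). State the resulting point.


Transformation: reflection
Original point: (5, 7)
Rule for reflection over the y-axis: (x, y) -> (-x, y)
Apply: (5, 7) -> (-5, 7)
(-5, 7)


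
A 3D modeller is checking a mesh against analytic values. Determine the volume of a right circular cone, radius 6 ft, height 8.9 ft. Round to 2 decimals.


Shape: cone
Radius r = 6 ft, Height h = 8.9 ft
Formula: V = (1/3) * pi * r^2 * h
r^2 = 36
pi * r^2 * h = pi * 36 * 8.9 = 320.4 * pi
V = 320.4 * pi / 3
V = 335.52
335.52 ft^3


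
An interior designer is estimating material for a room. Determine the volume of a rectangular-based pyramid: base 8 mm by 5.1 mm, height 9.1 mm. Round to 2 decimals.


Shape: rectangular pyramid
Base: 8 mm x 5.1 mm, Height h = 9.1 mm
Formula: V = (1/3) * base_area * h
base_area = 8 * 5.1 = 40.8
base_area * h = 40.8 * 9.1 = 371.28
V = 371.28 / 3
V = 123.76
123.76 mm^3


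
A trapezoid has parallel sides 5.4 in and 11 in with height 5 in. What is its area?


Shape: trapezoid
Parallel sides a = 5.4 in, b = 11 in; Height h = 5 in
Formula: A = (a + b) * h / 2
a + b = 5.4 + 11 = 16.4
A = 16.4 * 5 / 2
A = 82 / 2
A = 41
41 in^2


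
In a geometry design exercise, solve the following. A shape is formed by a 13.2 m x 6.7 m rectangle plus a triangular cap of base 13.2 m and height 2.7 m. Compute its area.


Composite shape: rectangle + triangle
Rectangle area = 13.2 * 6.7 = 88.44
Triangle area = 0.5 * 13.2 * 2.7 = 17.82
Total = 88.44 + 17.82
Total = 106.26
106.26 m^2


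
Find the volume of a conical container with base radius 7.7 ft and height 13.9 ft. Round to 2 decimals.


Shape: cone
Radius r = 7.7 ft, Height h = 13.9 ft
Formula: V = (1/3) * pi * r^2 * h
r^2 = 59.29
pi * r^2 * h = pi * 59.29 * 13.9 = 824.131 * pi
V = 824.131 * pi / 3
V = 863.03
863.03 ft^3


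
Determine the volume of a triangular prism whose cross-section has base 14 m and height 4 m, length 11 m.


Shape: triangular prism
Triangle base = 14 m, triangle height = 4 m, prism length L = 11 m
Formula: V = (1/2 * b * h_tri) * L
Cross-section area = 0.5 * 14 * 4 = 28
V = 28 * 11
V = 308
308 m^3


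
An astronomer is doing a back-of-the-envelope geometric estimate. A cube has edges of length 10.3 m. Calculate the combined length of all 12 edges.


Shape: cube
Side s = 10.3 m
A cube has 12 edges, all equal.
Formula: total edge length = 12 * s
Total = 12 * 10.3
Total = 123.6
123.6 m


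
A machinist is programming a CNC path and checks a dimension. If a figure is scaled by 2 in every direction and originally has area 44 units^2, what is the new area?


Linear scale factor k = 2
Original area = 44 units^2
Rule: under a linear scaling by k, areas scale by k^2.
k^2 = 2^2 = 4
New area = 44 * 4
New area = 176
176 units^2


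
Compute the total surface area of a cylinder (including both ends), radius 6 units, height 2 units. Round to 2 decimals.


Shape: closed cylinder
Radius r = 6 units, Height h = 2 units
Formula: SA = 2*pi*r^2 + 2*pi*r*h = 2*pi*r*(r + h)
r + h = 8
2 * r * (r + h) = 2 * 6 * 8 = 96
SA = 96 * pi
SA = 301.59
301.59 units^2


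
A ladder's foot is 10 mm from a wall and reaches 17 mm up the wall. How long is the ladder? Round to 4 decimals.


Shape: right triangle
Legs a = 10 mm, b = 17 mm
Formula: c = sqrt(a^2 + b^2)
a^2 = 100, b^2 = 289
a^2 + b^2 = 389
c = sqrt(389)
c = 19.7231
19.7231 mm


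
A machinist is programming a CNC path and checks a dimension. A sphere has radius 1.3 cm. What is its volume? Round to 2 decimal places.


Shape: sphere
Radius r = 1.3 cm
Formula: V = (4/3) * pi * r^3
r^3 = 2.197
(4/3) * 2.197 = 2.929333
V = 2.929333 * pi
V = 9.2
9.2 cm^3


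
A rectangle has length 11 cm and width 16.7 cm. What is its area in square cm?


Shape: rectangle
Length l = 11 cm, Width w = 16.7 cm
Formula: A = l * w
A = 11 * 16.7
A = 183.7
183.7 cm^2


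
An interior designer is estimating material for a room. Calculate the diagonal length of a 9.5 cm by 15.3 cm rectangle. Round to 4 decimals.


Shape: rectangle (diagonal via Pythagoras)
Sides: 9.5 cm and 15.3 cm
Formula: d = sqrt(l^2 + w^2)
l^2 = 90.25, w^2 = 234.09
l^2 + w^2 = 324.34
d = sqrt(324.34)
d = 18.0094
18.0094 cm


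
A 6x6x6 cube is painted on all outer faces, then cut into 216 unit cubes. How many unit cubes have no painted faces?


Large cube: 6 x 6 x 6, cut into unit cubes.
n = 6, so n - 2 = 4
Unpainted cubes form the interior (n - 2)^3 block.
(n - 2)^3 = 4^3 = 64
64 unit cubes


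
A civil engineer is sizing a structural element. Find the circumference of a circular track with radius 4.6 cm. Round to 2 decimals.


Shape: circle
Radius r = 4.6 cm
Formula: C = 2 * pi * r
C = 2 * pi * 4.6
C = 9.2 * pi
C = 28.9
28.9 cm


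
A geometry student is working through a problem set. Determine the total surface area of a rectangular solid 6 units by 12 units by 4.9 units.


Shape: rectangular prism
l = 6 units, w = 12 units, h = 4.9 units
Formula: SA = 2(lw + lh + wh)
lw = 72, lh = 29.4, wh = 58.8
lw + lh + wh = 160.2
SA = 2 * 160.2
SA = 320.4
320.4 units^2


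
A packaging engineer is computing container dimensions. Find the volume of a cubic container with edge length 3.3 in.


Shape: cube
Side s = 3.3 in
Formula: V = s^3
V = 3.3 * 3.3 * 3.3
V = 10.89 * 3.3
V = 35.937
35.937 in^3


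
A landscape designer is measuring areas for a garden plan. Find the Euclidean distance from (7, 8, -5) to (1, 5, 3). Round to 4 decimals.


3D distance between two points
P1 = (7, 8, -5), P2 = (1, 5, 3)
Formula: d = sqrt((x2-x1)^2 + (y2-y1)^2 + (z2-z1)^2)
dx = 1 - 7 = -6
dy = 5 - 8 = -3
dz = 3 - -5 = 8
dx^2 + dy^2 + dz^2 = 36 + 9 + 64 = 109
d = sqrt(109)
d = 10.4403
10.4403 units


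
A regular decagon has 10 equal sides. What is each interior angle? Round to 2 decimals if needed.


Shape: regular decagon (10 sides)
Formula: interior angle = (n - 2) * 180 / n
(n - 2) = 8
(n - 2) * 180 = 1440
angle = 1440 / 10
angle = 144
144 degrees


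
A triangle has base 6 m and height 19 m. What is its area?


Shape: triangle
Base b = 6 m, Height h = 19 m
Formula: A = (1/2) * b * h
A = 0.5 * 6 * 19
A = 0.5 * 114
A = 57
57 m^2


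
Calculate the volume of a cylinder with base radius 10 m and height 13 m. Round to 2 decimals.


Shape: cylinder
Radius r = 10 m, Height h = 13 m
Formula: V = pi * r^2 * h
r^2 = 100
V = pi * 100 * 13
V = 1300 * pi
V = 4084.07
4084.07 m^3


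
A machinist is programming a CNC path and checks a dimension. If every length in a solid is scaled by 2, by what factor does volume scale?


Linear scale factor k = 2
Rule: under a linear scaling by k, volumes scale by k^3.
k^3 = 2 * 2 * 2
k^3 = 4 * 2
k^3 = 8
Volume scales by a factor of 8.
8 (dimensionless)


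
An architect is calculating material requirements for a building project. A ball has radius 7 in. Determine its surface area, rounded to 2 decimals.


Shape: sphere
Radius r = 7 in
Formula: SA = 4 * pi * r^2
r^2 = 49
SA = 4 * pi * 49
SA = 196 * pi
SA = 615.75
615.75 in^2


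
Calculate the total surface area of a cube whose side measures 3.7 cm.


Shape: cube
Side s = 3.7 cm
A cube has 6 square faces.
Formula: SA = 6 * s^2
s^2 = 13.69
SA = 6 * 13.69
SA = 82.14
82.14 cm^2


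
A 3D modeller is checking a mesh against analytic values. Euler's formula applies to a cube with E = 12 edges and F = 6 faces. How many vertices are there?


Polyhedron: cube
Euler's formula for convex polyhedra: V - E + F = 2
Given: E = 12 edges and F = 6 faces
Solve for V:
V = 2 + E - F = 2 + 12 - 6 = 8
8 vertices


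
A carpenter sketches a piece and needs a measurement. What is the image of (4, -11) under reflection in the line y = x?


Transformation: reflection
Original point: (4, -11)
Rule for reflection over y = x: (x, y) -> (y, x)
Apply: (4, -11) -> (-11, 4)
(-11, 4)


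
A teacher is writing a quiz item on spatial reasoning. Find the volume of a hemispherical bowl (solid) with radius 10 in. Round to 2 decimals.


Shape: hemisphere (half of a sphere)
Radius r = 10 in
Formula: V = (1/2) * (4/3) * pi * r^3 = (2/3) * pi * r^3
r^3 = 1000
(2/3) * 1000 = 666.666667
V = 666.666667 * pi
V = 2094.4
2094.4 in^3


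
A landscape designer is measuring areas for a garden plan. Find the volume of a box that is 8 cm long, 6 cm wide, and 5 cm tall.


Shape: rectangular prism
l = 8 cm, w = 6 cm, h = 5 cm
Formula: V = l * w * h
V = 8 * 6 * 5
V = 48 * 5
V = 240
240 cm^3


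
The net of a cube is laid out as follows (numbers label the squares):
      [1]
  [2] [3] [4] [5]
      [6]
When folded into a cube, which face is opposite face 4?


Net: cross layout. Take square 3 as the base (bottom).
Fold the four squares in the horizontal row up around 3: 2 -> left, 4 -> right, 5 wraps to the top.
Fold 1 and 6 up from 3: 1 -> back, 6 -> front.
Opposite pairs are therefore: (1, 6), (2, 4), (3, 5).
Face 4 is opposite face 2.
face 2


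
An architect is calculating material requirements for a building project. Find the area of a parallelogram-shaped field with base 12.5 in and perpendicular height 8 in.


Shape: parallelogram
Base b = 12.5 in, Height h = 8 in
Formula: A = b * h
A = 12.5 * 8
A = 100
100 in^2


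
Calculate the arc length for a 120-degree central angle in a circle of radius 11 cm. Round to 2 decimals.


Shape: circular arc
Radius r = 11 cm, Angle = 120 degrees
Formula: L = (angle/360) * 2 * pi * r
2 * pi * r = 22 * pi
L = (120/360) * 22 * pi
L = 7.333333 * pi
L = 23.04
23.04 cm


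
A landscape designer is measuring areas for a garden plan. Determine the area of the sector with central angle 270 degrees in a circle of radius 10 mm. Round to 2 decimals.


Shape: circular sector
Radius r = 10 mm, Angle = 270 degrees
Formula: A = (angle/360) * pi * r^2
r^2 = 100
Fraction of circle = 270/360
A = (270/360) * pi * 100
A = 75 * pi
A = 235.62
235.62 mm^2


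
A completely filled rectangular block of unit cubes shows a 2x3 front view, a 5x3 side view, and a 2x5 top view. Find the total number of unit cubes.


Orthographic views of a solid rectangular block:
Front view 2 x 3 -> length = 2, height = 3
Side view 5 x 3 -> width = 5, height = 3 (consistent)
Top view 2 x 5 -> confirms length = 2, width = 5
The block is 2 x 5 x 3.
Total unit cubes = 2 * 5 * 3 = 30
30 unit cubes


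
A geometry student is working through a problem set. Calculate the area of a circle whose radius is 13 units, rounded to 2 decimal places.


Shape: circle
Radius r = 13 units
Formula: A = pi * r^2
r^2 = 13^2 = 169
A = pi * 169
A = 530.93
530.93 units^2


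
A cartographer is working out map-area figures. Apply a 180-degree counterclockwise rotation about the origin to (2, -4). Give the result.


Transformation: rotation about the origin
Original point: (2, -4)
Rule for 180 deg: (x, y) -> (-x, -y)
Apply: (2, -4) -> (-2, 4)
(-2, 4)


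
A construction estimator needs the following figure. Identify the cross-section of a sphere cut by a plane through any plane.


Solid: sphere
Cutting plane: through any plane
Visualize the intersection of the plane with the solid's surface.
The boundary of the cut region is a circle.
circle


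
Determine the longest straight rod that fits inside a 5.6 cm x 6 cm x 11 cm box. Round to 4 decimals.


Shape: rectangular box (space diagonal)
l = 5.6 cm, w = 6 cm, h = 11 cm
Visualize: the diagonal of the base, then a right triangle with that diagonal and the height.
Formula: d = sqrt(l^2 + w^2 + h^2)
l^2 + w^2 + h^2 = 31.36 + 36 + 121 = 188.36
d = sqrt(188.36)
d = 13.7244
13.7244 cm


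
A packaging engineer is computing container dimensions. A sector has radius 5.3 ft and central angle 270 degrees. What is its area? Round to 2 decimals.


Shape: circular sector
Radius r = 5.3 ft, Angle = 270 degrees
Formula: A = (angle/360) * pi * r^2
r^2 = 28.09
Fraction of circle = 270/360
A = (270/360) * pi * 28.09
A = 21.0675 * pi
A = 66.19
66.19 ft^2


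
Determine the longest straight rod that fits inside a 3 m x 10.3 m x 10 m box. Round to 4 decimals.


Shape: rectangular box (space diagonal)
l = 3 m, w = 10.3 m, h = 10 m
Visualize: the diagonal of the base, then a right triangle with that diagonal and the height.
Formula: d = sqrt(l^2 + w^2 + h^2)
l^2 + w^2 + h^2 = 9 + 106.09 + 100 = 215.09
d = sqrt(215.09)
d = 14.6659
14.6659 m


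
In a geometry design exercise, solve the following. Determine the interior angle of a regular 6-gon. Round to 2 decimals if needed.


Shape: regular hexagon (6 sides)
Formula: interior angle = (n - 2) * 180 / n
(n - 2) = 4
(n - 2) * 180 = 720
angle = 720 / 6
angle = 120
120 degrees


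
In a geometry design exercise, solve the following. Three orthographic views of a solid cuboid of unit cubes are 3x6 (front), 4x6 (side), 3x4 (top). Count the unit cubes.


Orthographic views of a solid rectangular block:
Front view 3 x 6 -> length = 3, height = 6
Side view 4 x 6 -> width = 4, height = 6 (consistent)
Top view 3 x 4 -> confirms length = 3, width = 4
The block is 3 x 4 x 6.
Total unit cubes = 3 * 4 * 6 = 72
72 unit cubes


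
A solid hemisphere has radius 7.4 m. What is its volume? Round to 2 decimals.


Shape: hemisphere (half of a sphere)
Radius r = 7.4 m
Formula: V = (1/2) * (4/3) * pi * r^3 = (2/3) * pi * r^3
r^3 = 405.224
(2/3) * 405.224 = 270.149333
V = 270.149333 * pi
V = 848.7
848.7 m^3


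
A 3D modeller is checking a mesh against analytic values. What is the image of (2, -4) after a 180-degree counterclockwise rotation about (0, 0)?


Transformation: rotation about the origin
Original point: (2, -4)
Rule for 180 deg: (x, y) -> (-x, -y)
Apply: (2, -4) -> (-2, 4)
(-2, 4)


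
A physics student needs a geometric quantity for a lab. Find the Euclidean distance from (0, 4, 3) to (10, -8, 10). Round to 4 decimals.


3D distance between two points
P1 = (0, 4, 3), P2 = (10, -8, 10)
Formula: d = sqrt((x2-x1)^2 + (y2-y1)^2 + (z2-z1)^2)
dx = 10 - 0 = 10
dy = -8 - 4 = -12
dz = 10 - 3 = 7
dx^2 + dy^2 + dz^2 = 100 + 144 + 49 = 293
d = sqrt(293)
d = 17.1172
17.1172 units


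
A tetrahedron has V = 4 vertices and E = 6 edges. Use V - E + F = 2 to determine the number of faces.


Polyhedron: tetrahedron
Euler's formula for convex polyhedra: V - E + F = 2
Given: V = 4 vertices and E = 6 edges
Solve for F:
F = 2 + E - V = 2 + 6 - 4 = 4
4 faces


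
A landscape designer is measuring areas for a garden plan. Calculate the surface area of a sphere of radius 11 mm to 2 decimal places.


Shape: sphere
Radius r = 11 mm
Formula: SA = 4 * pi * r^2
r^2 = 121
SA = 4 * pi * 121
SA = 484 * pi
SA = 1520.53
1520.53 mm^2


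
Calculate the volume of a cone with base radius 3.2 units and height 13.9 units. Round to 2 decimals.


Shape: cone
Radius r = 3.2 units, Height h = 13.9 units
Formula: V = (1/3) * pi * r^2 * h
r^2 = 10.24
pi * r^2 * h = pi * 10.24 * 13.9 = 142.336 * pi
V = 142.336 * pi / 3
V = 149.05
149.05 units^3


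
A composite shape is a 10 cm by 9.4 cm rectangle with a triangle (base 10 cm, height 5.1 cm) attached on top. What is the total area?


Composite shape: rectangle + triangle
Rectangle area = 10 * 9.4 = 94
Triangle area = 0.5 * 10 * 5.1 = 25.5
Total = 94 + 25.5
Total = 119.5
119.5 cm^2


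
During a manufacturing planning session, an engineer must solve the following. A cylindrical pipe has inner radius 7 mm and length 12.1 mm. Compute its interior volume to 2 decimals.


Shape: cylinder
Radius r = 7 mm, Height h = 12.1 mm
Formula: V = pi * r^2 * h
r^2 = 49
V = pi * 49 * 12.1
V = 592.9 * pi
V = 1862.65
1862.65 mm^3


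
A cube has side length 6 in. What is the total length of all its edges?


Shape: cube
Side s = 6 in
A cube has 12 edges, all equal.
Formula: total edge length = 12 * s
Total = 12 * 6
Total = 72
72 in


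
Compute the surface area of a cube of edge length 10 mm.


Shape: cube
Side s = 10 mm
A cube has 6 square faces.
Formula: SA = 6 * s^2
s^2 = 100
SA = 6 * 100
SA = 600
600 mm^2


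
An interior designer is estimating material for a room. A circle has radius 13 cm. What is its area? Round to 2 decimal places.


Shape: circle
Radius r = 13 cm
Formula: A = pi * r^2
r^2 = 13^2 = 169
A = pi * 169
A = 530.93
530.93 cm^2


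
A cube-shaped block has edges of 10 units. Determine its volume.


Shape: cube
Side s = 10 units
Formula: V = s^3
V = 10 * 10 * 10
V = 100 * 10
V = 1000
1000 units^3


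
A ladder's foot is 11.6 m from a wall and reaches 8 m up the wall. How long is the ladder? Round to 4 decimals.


Shape: right triangle
Legs a = 11.6 m, b = 8 m
Formula: c = sqrt(a^2 + b^2)
a^2 = 134.56, b^2 = 64
a^2 + b^2 = 198.56
c = sqrt(198.56)
c = 14.0911
14.0911 m


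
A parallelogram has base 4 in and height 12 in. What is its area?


Shape: parallelogram
Base b = 4 in, Height h = 12 in
Formula: A = b * h
A = 4 * 12
A = 48
48 in^2


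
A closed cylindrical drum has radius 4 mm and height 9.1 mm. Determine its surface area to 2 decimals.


Shape: closed cylinder
Radius r = 4 mm, Height h = 9.1 mm
Formula: SA = 2*pi*r^2 + 2*pi*r*h = 2*pi*r*(r + h)
r + h = 13.1
2 * r * (r + h) = 2 * 4 * 13.1 = 104.8
SA = 104.8 * pi
SA = 329.24
329.24 mm^2


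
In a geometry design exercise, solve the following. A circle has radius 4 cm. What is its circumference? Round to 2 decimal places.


Shape: circle
Radius r = 4 cm
Formula: C = 2 * pi * r
C = 2 * pi * 4
C = 8 * pi
C = 25.13
25.13 cm


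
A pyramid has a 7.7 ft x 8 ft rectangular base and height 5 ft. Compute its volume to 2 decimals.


Shape: rectangular pyramid
Base: 7.7 ft x 8 ft, Height h = 5 ft
Formula: V = (1/3) * base_area * h
base_area = 7.7 * 8 = 61.6
base_area * h = 61.6 * 5 = 308
V = 308 / 3
V = 102.67
102.67 ft^3


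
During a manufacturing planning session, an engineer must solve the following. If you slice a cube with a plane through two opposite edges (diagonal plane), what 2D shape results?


Solid: cube
Cutting plane: through two opposite edges (diagonal plane)
Visualize the intersection of the plane with the solid's surface.
The boundary of the cut region is a rectangle.
rectangle


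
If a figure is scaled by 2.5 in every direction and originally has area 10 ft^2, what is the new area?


Linear scale factor k = 2.5
Original area = 10 ft^2
Rule: under a linear scaling by k, areas scale by k^2.
k^2 = 2.5^2 = 6.25
New area = 10 * 6.25
New area = 62.5
62.5 ft^2


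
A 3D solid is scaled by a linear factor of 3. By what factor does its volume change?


Linear scale factor k = 3
Rule: under a linear scaling by k, volumes scale by k^3.
k^3 = 3 * 3 * 3
k^3 = 9 * 3
k^3 = 27
Volume scales by a factor of 27.
27 (dimensionless)


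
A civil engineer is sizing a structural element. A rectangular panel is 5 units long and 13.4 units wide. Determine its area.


Shape: rectangle
Length l = 5 units, Width w = 13.4 units
Formula: A = l * w
A = 5 * 13.4
A = 67
67 units^2


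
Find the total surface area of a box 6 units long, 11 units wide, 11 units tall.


Shape: rectangular prism
l = 6 units, w = 11 units, h = 11 units
Formula: SA = 2(lw + lh + wh)
lw = 66, lh = 66, wh = 121
lw + lh + wh = 253
SA = 2 * 253
SA = 506
506 units^2


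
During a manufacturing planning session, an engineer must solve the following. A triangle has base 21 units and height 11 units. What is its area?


Shape: triangle
Base b = 21 units, Height h = 11 units
Formula: A = (1/2) * b * h
A = 0.5 * 21 * 11
A = 0.5 * 231
A = 115.5
115.5 units^2


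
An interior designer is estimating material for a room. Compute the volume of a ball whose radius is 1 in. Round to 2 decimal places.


Shape: sphere
Radius r = 1 in
Formula: V = (4/3) * pi * r^3
r^3 = 1
(4/3) * 1 = 1.333333
V = 1.333333 * pi
V = 4.19
4.19 in^3


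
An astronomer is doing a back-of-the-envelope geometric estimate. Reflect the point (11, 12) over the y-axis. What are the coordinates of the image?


Transformation: reflection
Original point: (11, 12)
Rule for reflection over the y-axis: (x, y) -> (-x, y)
Apply: (11, 12) -> (-11, 12)
(-11, 12)


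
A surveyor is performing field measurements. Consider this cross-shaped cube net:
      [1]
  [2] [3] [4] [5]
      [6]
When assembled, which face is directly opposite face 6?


Net: cross layout. Take square 3 as the base (bottom).
Fold the four squares in the horizontal row up around 3: 2 -> left, 4 -> right, 5 wraps to the top.
Fold 1 and 6 up from 3: 1 -> back, 6 -> front.
Opposite pairs are therefore: (1, 6), (2, 4), (3, 5).
Face 6 is opposite face 1.
face 1


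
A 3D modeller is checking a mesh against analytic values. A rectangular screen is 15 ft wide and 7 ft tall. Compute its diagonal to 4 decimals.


Shape: rectangle (diagonal via Pythagoras)
Sides: 15 ft and 7 ft
Formula: d = sqrt(l^2 + w^2)
l^2 = 225, w^2 = 49
l^2 + w^2 = 274
d = sqrt(274)
d = 16.5529
16.5529 ft


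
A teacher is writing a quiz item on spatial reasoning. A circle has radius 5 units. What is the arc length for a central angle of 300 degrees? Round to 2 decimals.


Shape: circular arc
Radius r = 5 units, Angle = 300 degrees
Formula: L = (angle/360) * 2 * pi * r
2 * pi * r = 10 * pi
L = (300/360) * 10 * pi
L = 8.333333 * pi
L = 26.18
26.18 units


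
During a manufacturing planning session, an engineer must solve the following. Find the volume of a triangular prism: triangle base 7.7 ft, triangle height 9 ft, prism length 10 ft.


Shape: triangular prism
Triangle base = 7.7 ft, triangle height = 9 ft, prism length L = 10 ft
Formula: V = (1/2 * b * h_tri) * L
Cross-section area = 0.5 * 7.7 * 9 = 34.65
V = 34.65 * 10
V = 346.5
346.5 ft^3


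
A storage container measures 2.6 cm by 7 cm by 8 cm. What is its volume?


Shape: rectangular prism
l = 2.6 cm, w = 7 cm, h = 8 cm
Formula: V = l * w * h
V = 2.6 * 7 * 8
V = 18.2 * 8
V = 145.6
145.6 cm^3


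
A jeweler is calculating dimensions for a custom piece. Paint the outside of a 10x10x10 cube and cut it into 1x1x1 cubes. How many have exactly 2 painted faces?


Large cube: 10 x 10 x 10, cut into unit cubes.
n = 10, so n - 2 = 8
Cubes with 2 painted faces lie along the edges, excluding corners.
A cube has 12 edges; each contributes (n - 2) = 8 such cubes.
Count = 12 * 8 = 96
96 unit cubes


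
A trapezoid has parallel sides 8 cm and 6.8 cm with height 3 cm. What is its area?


Shape: trapezoid
Parallel sides a = 8 cm, b = 6.8 cm; Height h = 3 cm
Formula: A = (a + b) * h / 2
a + b = 8 + 6.8 = 14.8
A = 14.8 * 3 / 2
A = 44.4 / 2
A = 22.2
22.2 cm^2


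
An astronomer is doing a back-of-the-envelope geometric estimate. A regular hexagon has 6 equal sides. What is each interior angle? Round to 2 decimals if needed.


Shape: regular hexagon (6 sides)
Formula: interior angle = (n - 2) * 180 / n
(n - 2) = 4
(n - 2) * 180 = 720
angle = 720 / 6
angle = 120
120 degrees


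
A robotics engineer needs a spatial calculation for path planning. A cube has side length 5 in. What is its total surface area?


Shape: cube
Side s = 5 in
A cube has 6 square faces.
Formula: SA = 6 * s^2
s^2 = 25
SA = 6 * 25
SA = 150
150 in^2


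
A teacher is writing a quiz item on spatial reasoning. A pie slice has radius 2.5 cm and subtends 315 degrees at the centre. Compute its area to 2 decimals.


Shape: circular sector
Radius r = 2.5 cm, Angle = 315 degrees
Formula: A = (angle/360) * pi * r^2
r^2 = 6.25
Fraction of circle = 315/360
A = (315/360) * pi * 6.25
A = 5.46875 * pi
A = 17.18
17.18 cm^2


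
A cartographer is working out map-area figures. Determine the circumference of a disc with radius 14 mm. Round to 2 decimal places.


Shape: circle
Radius r = 14 mm
Formula: C = 2 * pi * r
C = 2 * pi * 14
C = 28 * pi
C = 87.96
87.96 mm


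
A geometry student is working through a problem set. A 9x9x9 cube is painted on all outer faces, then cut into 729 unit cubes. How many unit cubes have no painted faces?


Large cube: 9 x 9 x 9, cut into unit cubes.
n = 9, so n - 2 = 7
Unpainted cubes form the interior (n - 2)^3 block.
(n - 2)^3 = 7^3 = 343
343 unit cubes


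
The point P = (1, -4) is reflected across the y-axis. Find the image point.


Transformation: reflection
Original point: (1, -4)
Rule for reflection over the y-axis: (x, y) -> (-x, y)
Apply: (1, -4) -> (-1, -4)
(-1, -4)


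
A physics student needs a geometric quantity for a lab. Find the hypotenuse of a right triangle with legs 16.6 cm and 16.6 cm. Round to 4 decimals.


Shape: right triangle
Legs a = 16.6 cm, b = 16.6 cm
Formula: c = sqrt(a^2 + b^2)
a^2 = 275.56, b^2 = 275.56
a^2 + b^2 = 551.12
c = sqrt(551.12)
c = 23.4759
23.4759 cm


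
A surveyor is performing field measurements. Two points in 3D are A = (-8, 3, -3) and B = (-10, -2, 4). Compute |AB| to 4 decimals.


3D distance between two points
P1 = (-8, 3, -3), P2 = (-10, -2, 4)
Formula: d = sqrt((x2-x1)^2 + (y2-y1)^2 + (z2-z1)^2)
dx = -10 - -8 = -2
dy = -2 - 3 = -5
dz = 4 - -3 = 7
dx^2 + dy^2 + dz^2 = 4 + 25 + 49 = 78
d = sqrt(78)
d = 8.8318
8.8318 units


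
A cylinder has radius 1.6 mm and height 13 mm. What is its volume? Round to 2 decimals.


Shape: cylinder
Radius r = 1.6 mm, Height h = 13 mm
Formula: V = pi * r^2 * h
r^2 = 2.56
V = pi * 2.56 * 13
V = 33.28 * pi
V = 104.55
104.55 mm^3


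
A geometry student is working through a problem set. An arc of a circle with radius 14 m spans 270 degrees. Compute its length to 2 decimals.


Shape: circular arc
Radius r = 14 m, Angle = 270 degrees
Formula: L = (angle/360) * 2 * pi * r
2 * pi * r = 28 * pi
L = (270/360) * 28 * pi
L = 21 * pi
L = 65.97
65.97 m


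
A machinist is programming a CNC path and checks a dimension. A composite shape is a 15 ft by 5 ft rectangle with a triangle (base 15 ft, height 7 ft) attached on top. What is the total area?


Composite shape: rectangle + triangle
Rectangle area = 15 * 5 = 75
Triangle area = 0.5 * 15 * 7 = 52.5
Total = 75 + 52.5
Total = 127.5
127.5 ft^2


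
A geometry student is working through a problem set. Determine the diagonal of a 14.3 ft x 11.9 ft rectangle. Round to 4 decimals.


Shape: rectangle (diagonal via Pythagoras)
Sides: 14.3 ft and 11.9 ft
Formula: d = sqrt(l^2 + w^2)
l^2 = 204.49, w^2 = 141.61
l^2 + w^2 = 346.1
d = sqrt(346.1)
d = 18.6038
18.6038 ft


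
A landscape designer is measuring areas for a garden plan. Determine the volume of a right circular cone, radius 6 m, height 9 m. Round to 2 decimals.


Shape: cone
Radius r = 6 m, Height h = 9 m
Formula: V = (1/3) * pi * r^2 * h
r^2 = 36
pi * r^2 * h = pi * 36 * 9 = 324 * pi
V = 324 * pi / 3
V = 339.29
339.29 m^3


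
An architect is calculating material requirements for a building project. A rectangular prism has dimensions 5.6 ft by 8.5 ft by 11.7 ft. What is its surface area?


Shape: rectangular prism
l = 5.6 ft, w = 8.5 ft, h = 11.7 ft
Formula: SA = 2(lw + lh + wh)
lw = 47.6, lh = 65.52, wh = 99.45
lw + lh + wh = 212.57
SA = 2 * 212.57
SA = 425.14
425.14 ft^2


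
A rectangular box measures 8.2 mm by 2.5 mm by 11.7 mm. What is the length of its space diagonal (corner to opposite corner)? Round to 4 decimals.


Shape: rectangular box (space diagonal)
l = 8.2 mm, w = 2.5 mm, h = 11.7 mm
Visualize: the diagonal of the base, then a right triangle with that diagonal and the height.
Formula: d = sqrt(l^2 + w^2 + h^2)
l^2 + w^2 + h^2 = 67.24 + 6.25 + 136.89 = 210.38
d = sqrt(210.38)
d = 14.5045
14.5045 mm


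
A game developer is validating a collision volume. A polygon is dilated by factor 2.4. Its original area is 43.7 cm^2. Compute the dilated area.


Linear scale factor k = 2.4
Original area = 43.7 cm^2
Rule: under a linear scaling by k, areas scale by k^2.
k^2 = 2.4^2 = 5.76
New area = 43.7 * 5.76
New area = 251.712
251.712 cm^2


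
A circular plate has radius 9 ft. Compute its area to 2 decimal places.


Shape: circle
Radius r = 9 ft
Formula: A = pi * r^2
r^2 = 9^2 = 81
A = pi * 81
A = 254.47
254.47 ft^2


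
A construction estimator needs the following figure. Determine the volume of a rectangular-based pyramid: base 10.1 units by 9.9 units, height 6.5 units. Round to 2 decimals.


Shape: rectangular pyramid
Base: 10.1 units x 9.9 units, Height h = 6.5 units
Formula: V = (1/3) * base_area * h
base_area = 10.1 * 9.9 = 99.99
base_area * h = 99.99 * 6.5 = 649.935
V = 649.935 / 3
V = 216.65
216.65 units^3


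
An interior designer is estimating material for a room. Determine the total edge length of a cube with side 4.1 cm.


Shape: cube
Side s = 4.1 cm
A cube has 12 edges, all equal.
Formula: total edge length = 12 * s
Total = 12 * 4.1
Total = 49.2
49.2 cm


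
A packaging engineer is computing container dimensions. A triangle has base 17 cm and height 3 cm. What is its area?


Shape: triangle
Base b = 17 cm, Height h = 3 cm
Formula: A = (1/2) * b * h
A = 0.5 * 17 * 3
A = 0.5 * 51
A = 25.5
25.5 cm^2


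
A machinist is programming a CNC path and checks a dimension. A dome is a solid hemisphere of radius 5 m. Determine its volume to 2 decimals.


Shape: hemisphere (half of a sphere)
Radius r = 5 m
Formula: V = (1/2) * (4/3) * pi * r^3 = (2/3) * pi * r^3
r^3 = 125
(2/3) * 125 = 83.333333
V = 83.333333 * pi
V = 261.8
261.8 m^3


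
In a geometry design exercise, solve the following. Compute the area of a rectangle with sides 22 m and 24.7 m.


Shape: rectangle
Length l = 22 m, Width w = 24.7 m
Formula: A = l * w
A = 22 * 24.7
A = 543.4
543.4 m^2


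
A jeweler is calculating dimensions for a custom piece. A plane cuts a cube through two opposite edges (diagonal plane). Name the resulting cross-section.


Solid: cube
Cutting plane: through two opposite edges (diagonal plane)
Visualize the intersection of the plane with the solid's surface.
The boundary of the cut region is a rectangle.
rectangle


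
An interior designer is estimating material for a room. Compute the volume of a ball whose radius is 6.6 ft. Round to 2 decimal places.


Shape: sphere
Radius r = 6.6 ft
Formula: V = (4/3) * pi * r^3
r^3 = 287.496
(4/3) * 287.496 = 383.328
V = 383.328 * pi
V = 1204.26
1204.26 ft^3


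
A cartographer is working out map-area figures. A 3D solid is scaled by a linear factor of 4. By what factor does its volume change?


Linear scale factor k = 4
Rule: under a linear scaling by k, volumes scale by k^3.
k^3 = 4 * 4 * 4
k^3 = 16 * 4
k^3 = 64
Volume scales by a factor of 64.
64 (dimensionless)


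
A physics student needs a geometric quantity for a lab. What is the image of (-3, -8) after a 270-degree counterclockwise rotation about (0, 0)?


Transformation: rotation about the origin
Original point: (-3, -8)
Rule for 270 deg counterclockwise: (x, y) -> (y, -x)
Apply: (-3, -8) -> (-8, 3)
(-8, 3)


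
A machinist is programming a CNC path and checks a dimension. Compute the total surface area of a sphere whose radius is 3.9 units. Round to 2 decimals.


Shape: sphere
Radius r = 3.9 units
Formula: SA = 4 * pi * r^2
r^2 = 15.21
SA = 4 * pi * 15.21
SA = 60.84 * pi
SA = 191.13
191.13 units^2


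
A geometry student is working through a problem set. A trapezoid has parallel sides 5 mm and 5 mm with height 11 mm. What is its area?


Shape: trapezoid
Parallel sides a = 5 mm, b = 5 mm; Height h = 11 mm
Formula: A = (a + b) * h / 2
a + b = 5 + 5 = 10
A = 10 * 11 / 2
A = 110 / 2
A = 55
55 mm^2


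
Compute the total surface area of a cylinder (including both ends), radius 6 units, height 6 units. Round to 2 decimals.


Shape: closed cylinder
Radius r = 6 units, Height h = 6 units
Formula: SA = 2*pi*r^2 + 2*pi*r*h = 2*pi*r*(r + h)
r + h = 12
2 * r * (r + h) = 2 * 6 * 12 = 144
SA = 144 * pi
SA = 452.39
452.39 units^2


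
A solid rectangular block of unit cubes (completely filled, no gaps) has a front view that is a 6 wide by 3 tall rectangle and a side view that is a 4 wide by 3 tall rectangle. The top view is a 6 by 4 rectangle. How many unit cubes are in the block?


Orthographic views of a solid rectangular block:
Front view 6 x 3 -> length = 6, height = 3
Side view 4 x 3 -> width = 4, height = 3 (consistent)
Top view 6 x 4 -> confirms length = 6, width = 4
The block is 6 x 4 x 3.
Total unit cubes = 6 * 4 * 3 = 72
72 unit cubes


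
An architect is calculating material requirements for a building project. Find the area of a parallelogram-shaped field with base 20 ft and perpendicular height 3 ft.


Shape: parallelogram
Base b = 20 ft, Height h = 3 ft
Formula: A = b * h
A = 20 * 3
A = 60
60 ft^2


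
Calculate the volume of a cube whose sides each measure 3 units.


Shape: cube
Side s = 3 units
Formula: V = s^3
V = 3 * 3 * 3
V = 9 * 3
V = 27
27 units^3


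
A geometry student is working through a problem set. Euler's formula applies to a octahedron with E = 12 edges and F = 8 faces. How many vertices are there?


Polyhedron: octahedron
Euler's formula for convex polyhedra: V - E + F = 2
Given: E = 12 edges and F = 8 faces
Solve for V:
V = 2 + E - F = 2 + 12 - 8 = 6
6 vertices


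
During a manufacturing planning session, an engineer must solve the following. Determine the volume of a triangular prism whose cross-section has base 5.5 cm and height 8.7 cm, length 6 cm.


Shape: triangular prism
Triangle base = 5.5 cm, triangle height = 8.7 cm, prism length L = 6 cm
Formula: V = (1/2 * b * h_tri) * L
Cross-section area = 0.5 * 5.5 * 8.7 = 23.925
V = 23.925 * 6
V = 143.55
143.55 cm^3


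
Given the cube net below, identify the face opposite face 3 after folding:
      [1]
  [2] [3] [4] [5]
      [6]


Net: cross layout. Take square 3 as the base (bottom).
Fold the four squares in the horizontal row up around 3: 2 -> left, 4 -> right, 5 wraps to the top.
Fold 1 and 6 up from 3: 1 -> back, 6 -> front.
Opposite pairs are therefore: (1, 6), (2, 4), (3, 5).
Face 3 is opposite face 5.
face 5


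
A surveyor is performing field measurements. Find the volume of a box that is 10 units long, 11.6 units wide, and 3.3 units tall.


Shape: rectangular prism
l = 10 units, w = 11.6 units, h = 3.3 units
Formula: V = l * w * h
V = 10 * 11.6 * 3.3
V = 116 * 3.3
V = 382.8
382.8 units^3


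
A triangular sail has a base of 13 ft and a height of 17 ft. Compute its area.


Shape: triangle
Base b = 13 ft, Height h = 17 ft
Formula: A = (1/2) * b * h
A = 0.5 * 13 * 17
A = 0.5 * 221
A = 110.5
110.5 ft^2


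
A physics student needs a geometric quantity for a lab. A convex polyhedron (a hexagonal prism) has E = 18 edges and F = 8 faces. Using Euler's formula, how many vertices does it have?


Polyhedron: hexagonal prism
Euler's formula for convex polyhedra: V - E + F = 2
Given: E = 18 edges and F = 8 faces
Solve for V:
V = 2 + E - F = 2 + 18 - 8 = 12
12 vertices


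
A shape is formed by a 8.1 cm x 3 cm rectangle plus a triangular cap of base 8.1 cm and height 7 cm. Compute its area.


Composite shape: rectangle + triangle
Rectangle area = 8.1 * 3 = 24.3
Triangle area = 0.5 * 8.1 * 7 = 28.35
Total = 24.3 + 28.35
Total = 52.65
52.65 cm^2


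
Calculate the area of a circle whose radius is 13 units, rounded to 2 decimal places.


Shape: circle
Radius r = 13 units
Formula: A = pi * r^2
r^2 = 13^2 = 169
A = pi * 169
A = 530.93
530.93 units^2


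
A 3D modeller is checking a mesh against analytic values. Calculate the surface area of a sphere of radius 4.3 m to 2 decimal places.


Shape: sphere
Radius r = 4.3 m
Formula: SA = 4 * pi * r^2
r^2 = 18.49
SA = 4 * pi * 18.49
SA = 73.96 * pi
SA = 232.35
232.35 m^2


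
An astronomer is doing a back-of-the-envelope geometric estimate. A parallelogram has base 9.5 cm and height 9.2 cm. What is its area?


Shape: parallelogram
Base b = 9.5 cm, Height h = 9.2 cm
Formula: A = b * h
A = 9.5 * 9.2
A = 87.4
87.4 cm^2


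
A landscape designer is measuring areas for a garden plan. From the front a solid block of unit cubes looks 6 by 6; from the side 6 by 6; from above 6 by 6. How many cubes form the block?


Orthographic views of a solid rectangular block:
Front view 6 x 6 -> length = 6, height = 6
Side view 6 x 6 -> width = 6, height = 6 (consistent)
Top view 6 x 6 -> confirms length = 6, width = 6
The block is 6 x 6 x 6.
Total unit cubes = 6 * 6 * 6 = 216
216 unit cubes


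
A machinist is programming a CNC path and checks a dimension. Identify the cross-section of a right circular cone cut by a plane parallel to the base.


Solid: right circular cone
Cutting plane: parallel to the base
Visualize the intersection of the plane with the solid's surface.
The boundary of the cut region is a circle.
circle


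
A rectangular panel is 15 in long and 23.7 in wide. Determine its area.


Shape: rectangle
Length l = 15 in, Width w = 23.7 in
Formula: A = l * w
A = 15 * 23.7
A = 355.5
355.5 in^2


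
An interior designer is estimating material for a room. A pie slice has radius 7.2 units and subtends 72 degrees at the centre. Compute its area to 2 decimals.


Shape: circular sector
Radius r = 7.2 units, Angle = 72 degrees
Formula: A = (angle/360) * pi * r^2
r^2 = 51.84
Fraction of circle = 72/360
A = (72/360) * pi * 51.84
A = 10.368 * pi
A = 32.57
32.57 units^2


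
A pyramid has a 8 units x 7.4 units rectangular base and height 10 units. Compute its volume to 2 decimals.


Shape: rectangular pyramid
Base: 8 units x 7.4 units, Height h = 10 units
Formula: V = (1/3) * base_area * h
base_area = 8 * 7.4 = 59.2
base_area * h = 59.2 * 10 = 592
V = 592 / 3
V = 197.33
197.33 units^3


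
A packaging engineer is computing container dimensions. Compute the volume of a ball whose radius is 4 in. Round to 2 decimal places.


Shape: sphere
Radius r = 4 in
Formula: V = (4/3) * pi * r^3
r^3 = 64
(4/3) * 64 = 85.333333
V = 85.333333 * pi
V = 268.08
268.08 in^3


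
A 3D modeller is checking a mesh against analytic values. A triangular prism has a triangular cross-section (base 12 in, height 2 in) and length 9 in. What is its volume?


Shape: triangular prism
Triangle base = 12 in, triangle height = 2 in, prism length L = 9 in
Formula: V = (1/2 * b * h_tri) * L
Cross-section area = 0.5 * 12 * 2 = 12
V = 12 * 9
V = 108
108 in^3


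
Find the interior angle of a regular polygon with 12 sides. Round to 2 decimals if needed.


Shape: regular dodecagon (12 sides)
Formula: interior angle = (n - 2) * 180 / n
(n - 2) = 10
(n - 2) * 180 = 1800
angle = 1800 / 12
angle = 150
150 degrees


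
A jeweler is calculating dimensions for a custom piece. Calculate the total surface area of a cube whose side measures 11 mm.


Shape: cube
Side s = 11 mm
A cube has 6 square faces.
Formula: SA = 6 * s^2
s^2 = 121
SA = 6 * 121
SA = 726
726 mm^2
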